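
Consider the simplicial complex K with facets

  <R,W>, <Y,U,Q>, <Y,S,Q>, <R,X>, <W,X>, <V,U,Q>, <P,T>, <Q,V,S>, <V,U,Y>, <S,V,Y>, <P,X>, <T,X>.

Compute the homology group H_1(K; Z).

H_1 = Z^2.

Fix the vertex order P < Q < R < S < T < U < V < W < X < Y and write every simplex with vertices in increasing order. Then dim K = 2 and the simplices of K are:

  0-simplices (10): P, Q, R, S, T, U, V, W, X, Y
  1-simplices (15): PT, PX, QS, QU, QV, QY, RW, RX, SV, SY, TX, UV, UY, VY, WX
  2-simplices (6): QSV, QSY, QUV, QUY, SVY, UVY

so the chain groups are C_0 ≅ Z^10, C_1 ≅ Z^15, C_2 ≅ Z^6.

The boundary map ∂_1: C_1 → C_0 is given by ∂[p,q] = [q] − [p].
This gives a 10×15 integer matrix of rank 8; reducing to Smith normal form yields diagonal entries (1,1,1,1,1,1,1,1).

Boundary ∂_2: C_2 → C_1 maps a triangle to the signed sum of its edges. For instance
  ∂UVY = VY − UY + UV,
  ∂QSV = SV − QV + QS.
The resulting 15×6 matrix has rank 5, and its Smith normal form has invariant factors (1,1,1,1,1).

Now H_k = ker ∂_k / im ∂_{k+1}, so:

  H_1: rank ker ∂_1 − rank ∂_2 = (15 − 8) − 5 = 2, and the invariant factors of ∂_2 are all 1, so H_1 = Z^2.

(K is a triangulation of the disjoint union of the 2-sphere S^2 and a wedge of 2 circles.)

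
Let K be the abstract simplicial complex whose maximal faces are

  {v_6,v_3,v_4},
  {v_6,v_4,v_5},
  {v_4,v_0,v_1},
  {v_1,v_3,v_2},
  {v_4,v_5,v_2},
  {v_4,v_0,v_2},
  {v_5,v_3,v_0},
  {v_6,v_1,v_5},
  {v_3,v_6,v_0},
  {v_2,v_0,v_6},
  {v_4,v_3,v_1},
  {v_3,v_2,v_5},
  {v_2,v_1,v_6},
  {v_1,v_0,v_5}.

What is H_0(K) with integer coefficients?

H_0 ≅ Z.

Take the total order v_0 < v_1 < v_2 < v_3 < v_4 < v_5 < v_6 on the vertex set. Then K (dimension 2) consists of the simplices:

  0-simplices (7): [v_0], [v_1], [v_2], [v_3], [v_4], [v_5], [v_6]
  1-simplices (21): (21 of them)
  2-simplices (14): (14 of them)

so the chain groups are C_0 ≅ Z^7, C_1 ≅ Z^21, C_2 ≅ Z^14.

Boundary ∂_1: C_1 → C_0 maps an edge to its endpoints' difference, ∂[p,q] = q − p.
The 7×21 boundary matrix has rank 6 and Smith normal form diag(1,1,1,1,1,1).

Boundary ∂_2: C_2 → C_1 sends each 2-simplex [p,q,r] to [q,r] − [p,r] + [p,q]. For instance
  ∂[v_1,v_2,v_3] = [v_2,v_3] − [v_1,v_3] + [v_1,v_2],
  ∂[v_2,v_4,v_5] = [v_4,v_5] − [v_2,v_5] + [v_2,v_4].
The 21×14 boundary matrix has rank 13 and Smith normal form diag(1,1,1,1,1,1,1,1,1,1,1,1,1).

Now H_k = ker ∂_k / im ∂_{k+1}, so:

  H_0: rank C_0 − rank ∂_1 = 7 − 6 = 1, and the invariant factors of ∂_1 are all 1, so H_0 ≅ Z.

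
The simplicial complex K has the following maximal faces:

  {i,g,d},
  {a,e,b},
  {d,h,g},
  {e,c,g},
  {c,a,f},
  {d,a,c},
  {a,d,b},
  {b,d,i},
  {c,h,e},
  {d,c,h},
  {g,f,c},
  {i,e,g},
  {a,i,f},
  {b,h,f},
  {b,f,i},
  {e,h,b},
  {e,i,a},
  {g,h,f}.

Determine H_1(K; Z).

We work with the vertex ordering a < b < c < d < e < f < g < h < i. The simplices of K, each written with vertices in increasing order, are:

  0-simplices (9): a, b, c, d, e, f, g, h, i
  1-simplices (27): ab, ac, ad, ae, af, ai, bd, be, bf, bh, bi, cd, ce, cf, cg, ch, dg, dh, di, eg, eh, ei, fg, fh, fi, gh, gi
  2-simplices (18): abd, abe, acd, acf, aei, afi, bdi, beh, bfh, bfi, cdh, ceg, ceh, cfg, dgh, dgi, egi, fgh

giving chain groups C_0 ≅ Z^9, C_1 ≅ Z^27, C_2 ≅ Z^18.

The boundary map ∂_1: C_1 → C_0 sends each edge [p,q] (with p < q) to q − p. For instance
  ∂bh = h − b.
The 9×27 boundary matrix has rank 8 and Smith normal form diag(1,1,1,1,1,1,1,1).

∂_2: C_2 → C_1 acts by ∂[p,q,r] = [q,r] − [p,r] + [p,q]. For instance
  ∂acf = cf − af + ac,
  ∂ceg = eg − cg + ce.
This gives a 27×18 integer matrix of rank 18; reducing to Smith normal form yields diagonal entries (1,1,1,1,1,1,1,1,1,1,1,1,1,1,1,1,1,2).

From H_k ≅ ker(∂_k) / im(∂_{k+1}) we obtain:

  H_1: rank ker ∂_1 − rank ∂_2 = (27 − 8) − 18 = 1, and ∂_2 has invariant factor 2 > 1, so H_1 ≅ Z ⊕ Z/2.

H_1 ≅ Z ⊕ Z/2.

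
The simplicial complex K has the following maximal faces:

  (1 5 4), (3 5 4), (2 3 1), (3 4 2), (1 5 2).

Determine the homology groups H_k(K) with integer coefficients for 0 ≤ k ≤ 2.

H_0 = Z,  H_1 = Z,  H_2 = 0.

We work with the vertex ordering 1 < 2 < 3 < 4 < 5. The simplices of K, each written with vertices in increasing order, are:

  0-simplices (5): [1], [2], [3], [4], [5]
  1-simplices (10): [1,2], [1,3], [1,4], [1,5], [2,3], [2,4], [2,5], [3,4], [3,5], [4,5]
  2-simplices (5): [1,2,3], [1,2,5], [1,4,5], [2,3,4], [3,4,5]

Hence C_0 ≅ Z^5, C_1 ≅ Z^10, C_2 ≅ Z^5.

The boundary map ∂_1: C_1 → C_0 sends each edge [p,q] (with p < q) to q − p.
The resulting 5×10 matrix has rank 4, and its Smith normal form has invariant factors (1,1,1,1).

Boundary ∂_2: C_2 → C_1 acts by ∂[p,q,r] = [q,r] − [p,r] + [p,q]. For instance
  ∂[3,4,5] = [4,5] − [3,5] + [3,4],
  ∂[1,4,5] = [4,5] − [1,5] + [1,4].
This gives a 10×5 integer matrix of rank 5; reducing to Smith normal form yields diagonal entries (1,1,1,1,1).

Computing H_k = (kernel of ∂_k) / (image of ∂_{k+1}):

  H_0: rank C_0 − rank ∂_1 = 5 − 4 = 1, and the invariant factors of ∂_1 are all 1, so H_0 ≅ Z.
  H_1: rank ker ∂_1 − rank ∂_2 = (10 − 4) − 5 = 1, and the invariant factors of ∂_2 are all 1, so H_1 ≅ Z.
  H_2: rank ker ∂_2 − rank ∂_3 = (5 − 5) − 0 = 0, and there is no ∂_3, so H_2 ≅ 0.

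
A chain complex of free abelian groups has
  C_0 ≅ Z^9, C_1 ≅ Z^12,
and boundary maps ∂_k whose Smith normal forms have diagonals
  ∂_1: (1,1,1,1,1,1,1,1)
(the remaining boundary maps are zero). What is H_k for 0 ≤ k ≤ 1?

H_0 = Z,  H_1 = Z^4.

H_0: b_0 = 9 − 0 − 8 = 1; torsion from ∂_1 factors > 1: none. So H_0 = Z.
H_1: b_1 = 12 − 8 − 0 = 4; torsion from ∂_2 factors > 1: none. So H_1 = Z^4.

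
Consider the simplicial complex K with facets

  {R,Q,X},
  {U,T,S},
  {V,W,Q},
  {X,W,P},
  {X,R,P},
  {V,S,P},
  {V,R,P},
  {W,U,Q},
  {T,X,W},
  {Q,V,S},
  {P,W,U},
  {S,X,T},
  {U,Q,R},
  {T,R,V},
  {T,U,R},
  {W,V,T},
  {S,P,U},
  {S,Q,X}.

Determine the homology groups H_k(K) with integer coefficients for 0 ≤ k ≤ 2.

Fix the vertex order P < Q < R < S < T < U < V < W < X and write every simplex with vertices in increasing order. Then dim K = 2 and the simplices of K are:

  0-simplices (9): P, Q, R, S, T, U, V, W, X
  1-simplices (27): PR, PS, PU, PV, PW, PX, QR, QS, QU, QV, QW, QX, RT, RU, RV, RX, ST, SU, SV, SX, TU, TV, TW, TX, UW, VW, WX
  2-simplices (18): PRV, PRX, PSU, PSV, PUW, PWX, QRU, QRX, QSV, QSX, QUW, QVW, RTU, RTV, STU, STX, TVW, TWX

giving chain groups C_0 ≅ Z^9, C_1 ≅ Z^27, C_2 ≅ Z^18.

∂_1: C_1 → C_0 maps an edge to its endpoints' difference, ∂[p,q] = q − p. For instance
  ∂PX = X − P.
This gives a 9×27 integer matrix of rank 8; reducing to Smith normal form yields diagonal entries (1,1,1,1,1,1,1,1).

Boundary ∂_2: C_2 → C_1 sends each 2-simplex [p,q,r] to [q,r] − [p,r] + [p,q]. For instance
  ∂QSX = SX − QX + QS,
  ∂PSU = SU − PU + PS.
This gives a 27×18 integer matrix of rank 17; reducing to Smith normal form yields diagonal entries (1,1,1,1,1,1,1,1,1,1,1,1,1,1,1,1,1).

From H_k ≅ ker(∂_k) / im(∂_{k+1}) we obtain:

  H_0: rank C_0 − rank ∂_1 = 9 − 8 = 1, and the invariant factors of ∂_1 are all 1, so H_0 ≅ Z.
  H_1: rank ker ∂_1 − rank ∂_2 = (27 − 8) − 17 = 2, and the invariant factors of ∂_2 are all 1, so H_1 ≅ Z^2.
  H_2: rank ker ∂_2 − rank ∂_3 = (18 − 17) − 0 = 1, and there is no ∂_3, so H_2 ≅ Z.

(K is a triangulation of the torus T^2.)

H_0 ≅ Z,  H_1 ≅ Z^2,  H_2 ≅ Z.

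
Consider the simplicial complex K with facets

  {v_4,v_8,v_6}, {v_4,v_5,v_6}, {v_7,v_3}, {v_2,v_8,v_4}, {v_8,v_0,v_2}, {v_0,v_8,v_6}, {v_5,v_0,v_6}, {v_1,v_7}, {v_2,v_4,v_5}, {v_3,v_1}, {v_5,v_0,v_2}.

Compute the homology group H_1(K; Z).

We work with the vertex ordering v_0 < v_1 < v_2 < v_3 < v_4 < v_5 < v_6 < v_7 < v_8. The simplices of K, each written with vertices in increasing order, are:

  0-simplices (9): [v_0], [v_1], [v_2], [v_3], [v_4], [v_5], [v_6], [v_7], [v_8]
  1-simplices (15): (15 of them)
  2-simplices (8): [v_0,v_2,v_5], [v_0,v_2,v_8], [v_0,v_5,v_6], [v_0,v_6,v_8], [v_2,v_4,v_5], [v_2,v_4,v_8], [v_4,v_5,v_6], [v_4,v_6,v_8]

giving chain groups C_0 ≅ Z^9, C_1 ≅ Z^15, C_2 ≅ Z^8.

The boundary map ∂_1: C_1 → C_0 is given by ∂[p,q] = [q] − [p].
The 9×15 boundary matrix has rank 7 and Smith normal form diag(1,1,1,1,1,1,1).

∂_2: C_2 → C_1 acts by ∂[p,q,r] = [q,r] − [p,r] + [p,q]. For instance
  ∂[v_4,v_5,v_6] = [v_5,v_6] − [v_4,v_6] + [v_4,v_5],
  ∂[v_0,v_2,v_5] = [v_2,v_5] − [v_0,v_5] + [v_0,v_2].
This gives a 15×8 integer matrix of rank 7; reducing to Smith normal form yields diagonal entries (1,1,1,1,1,1,1).

Computing H_k = (kernel of ∂_k) / (image of ∂_{k+1}):

  H_1: rank ker ∂_1 − rank ∂_2 = (15 − 7) − 7 = 1, and the invariant factors of ∂_2 are all 1, so H_1 ≅ Z.

H_1 = Z.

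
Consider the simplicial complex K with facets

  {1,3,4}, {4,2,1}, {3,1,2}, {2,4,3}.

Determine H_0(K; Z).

We work with the vertex ordering 1 < 2 < 3 < 4. The simplices of K, each written with vertices in increasing order, are:

  0-simplices (4): [1], [2], [3], [4]
  1-simplices (6): [1,2], [1,3], [1,4], [2,3], [2,4], [3,4]
  2-simplices (4): [1,2,3], [1,2,4], [1,3,4], [2,3,4]

giving chain groups C_0 ≅ Z^4, C_1 ≅ Z^6, C_2 ≅ Z^4.

Boundary ∂_1: C_1 → C_0 sends each edge [p,q] (with p < q) to q − p. For instance
  ∂[1,3] = [3] − [1].
This gives a 4×6 integer matrix of rank 3; reducing to Smith normal form yields diagonal entries (1,1,1).

∂_2: C_2 → C_1 acts by ∂[p,q,r] = [q,r] − [p,r] + [p,q]. For instance
  ∂[1,3,4] = [3,4] − [1,4] + [1,3],
  ∂[1,2,3] = [2,3] − [1,3] + [1,2].
This gives a 6×4 integer matrix of rank 3; reducing to Smith normal form yields diagonal entries (1,1,1).

From H_k ≅ ker(∂_k) / im(∂_{k+1}) we obtain:

  H_0: rank C_0 − rank ∂_1 = 4 − 3 = 1, and the invariant factors of ∂_1 are all 1, so H_0 = Z.

(K is a triangulation of the 2-sphere S^2.)

H_0 = Z.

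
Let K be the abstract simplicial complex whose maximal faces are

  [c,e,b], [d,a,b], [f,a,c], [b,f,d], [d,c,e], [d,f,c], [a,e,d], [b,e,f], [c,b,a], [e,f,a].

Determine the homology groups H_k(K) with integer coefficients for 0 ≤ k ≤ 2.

We work with the vertex ordering a < b < c < d < e < f. The simplices of K, each written with vertices in increasing order, are:

  0-simplices (6): a, b, c, d, e, f
  1-simplices (15): ab, ac, ad, ae, af, bc, bd, be, bf, cd, ce, cf, de, df, ef
  2-simplices (10): abc, abd, acf, ade, aef, bce, bdf, bef, cde, cdf

Hence C_0 ≅ Z^6, C_1 ≅ Z^15, C_2 ≅ Z^10.

∂_1: C_1 → C_0 maps an edge to its endpoints' difference, ∂[p,q] = q − p. For instance
  ∂ab = b − a.
As a 6×15 matrix over Z this has rank 5, with invariant factors (1,1,1,1,1).

Boundary ∂_2: C_2 → C_1 sends each 2-simplex [p,q,r] to [q,r] − [p,r] + [p,q]. For instance
  ∂cde = de − ce + cd,
  ∂bdf = df − bf + bd.
The 15×10 boundary matrix has rank 10 and Smith normal form diag(1,1,1,1,1,1,1,1,1,2).

Reading off H_k = ker ∂_k / im ∂_{k+1}:

  H_0: rank C_0 − rank ∂_1 = 6 − 5 = 1, and the invariant factors of ∂_1 are all 1, so H_0 = Z.
  H_1: rank ker ∂_1 − rank ∂_2 = (15 − 5) − 10 = 0, and ∂_2 has invariant factor 2 > 1, so H_1 = Z/2.
  H_2: rank ker ∂_2 − rank ∂_3 = (10 − 10) − 0 = 0, and there is no ∂_3, so H_2 = 0.

(K is a triangulation of the real projective plane RP^2.)

H_0 = Z,  H_1 = Z/2,  H_2 = 0.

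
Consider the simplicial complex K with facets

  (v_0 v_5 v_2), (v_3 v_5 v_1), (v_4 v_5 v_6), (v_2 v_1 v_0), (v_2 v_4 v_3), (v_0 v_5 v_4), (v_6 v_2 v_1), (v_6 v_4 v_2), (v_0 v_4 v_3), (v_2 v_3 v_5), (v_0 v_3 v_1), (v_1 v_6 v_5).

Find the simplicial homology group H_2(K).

Order the vertices as v_0 < v_1 < v_2 < v_3 < v_4 < v_5 < v_6. Listing each simplex with vertices in this order, K has dimension 2 with simplices:

  0-simplices (7): [v_0], [v_1], [v_2], [v_3], [v_4], [v_5], [v_6]
  1-simplices (18): (18 of them)
  2-simplices (12): (12 of them)

so the chain groups are C_0 ≅ Z^7, C_1 ≅ Z^18, C_2 ≅ Z^12.

∂_1: C_1 → C_0 sends each edge [p,q] (with p < q) to q − p.
The resulting 7×18 matrix has rank 6, and its Smith normal form has invariant factors (1,1,1,1,1,1).

∂_2: C_2 → C_1 maps a triangle to the signed sum of its edges. For instance
  ∂[v_1,v_5,v_6] = [v_5,v_6] − [v_1,v_6] + [v_1,v_5],
  ∂[v_2,v_4,v_6] = [v_4,v_6] − [v_2,v_6] + [v_2,v_4].
As a 18×12 matrix over Z this has rank 12, with invariant factors (1,1,1,1,1,1,1,1,1,1,1,2).

Computing H_k = (kernel of ∂_k) / (image of ∂_{k+1}):

  H_2: rank ker ∂_2 − rank ∂_3 = (12 − 12) − 0 = 0, and there is no ∂_3, so H_2 = 0.

(K is a triangulation of the real projective plane RP^2.)

H_2 ≅ 0.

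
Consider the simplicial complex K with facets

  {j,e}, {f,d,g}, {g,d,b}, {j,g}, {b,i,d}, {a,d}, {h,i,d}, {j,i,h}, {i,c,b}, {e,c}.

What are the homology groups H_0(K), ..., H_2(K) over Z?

H_0 ≅ Z,  H_1 ≅ Z^2,  H_2 = 0.

We work with the vertex ordering a < b < c < d < e < f < g < h < i < j. The simplices of K, each written with vertices in increasing order, are:

  0-simplices (10): a, b, c, d, e, f, g, h, i, j
  1-simplices (17): ad, bc, bd, bg, bi, ce, ci, df, dg, dh, di, ej, fg, gj, hi, hj, ij
  2-simplices (6): bci, bdg, bdi, dfg, dhi, hij

giving chain groups C_0 ≅ Z^10, C_1 ≅ Z^17, C_2 ≅ Z^6.

Boundary ∂_1: C_1 → C_0 sends each edge [p,q] (with p < q) to q − p. For instance
  ∂ej = j − e.
The resulting 10×17 matrix has rank 9, and its Smith normal form has invariant factors (1,1,1,1,1,1,1,1,1).

The boundary map ∂_2: C_2 → C_1 sends each 2-simplex [p,q,r] to [q,r] − [p,r] + [p,q]. For instance
  ∂dfg = fg − dg + df,
  ∂bci = ci − bi + bc.
The 17×6 boundary matrix has rank 6 and Smith normal form diag(1,1,1,1,1,1).

Computing H_k = (kernel of ∂_k) / (image of ∂_{k+1}):

  H_0: rank C_0 − rank ∂_1 = 10 − 9 = 1, and the invariant factors of ∂_1 are all 1, so H_0 = Z.
  H_1: rank ker ∂_1 − rank ∂_2 = (17 − 9) − 6 = 2, and the invariant factors of ∂_2 are all 1, so H_1 = Z^2.
  H_2: rank ker ∂_2 − rank ∂_3 = (6 − 6) − 0 = 0, and there is no ∂_3, so H_2 = 0.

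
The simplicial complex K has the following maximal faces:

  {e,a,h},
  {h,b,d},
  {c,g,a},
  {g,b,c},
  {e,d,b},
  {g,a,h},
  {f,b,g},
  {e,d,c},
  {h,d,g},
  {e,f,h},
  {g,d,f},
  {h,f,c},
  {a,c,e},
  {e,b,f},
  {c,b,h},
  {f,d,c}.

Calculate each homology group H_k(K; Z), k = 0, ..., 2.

Order the vertices as a < b < c < d < e < f < g < h. Listing each simplex with vertices in this order, K has dimension 2 with simplices:

  0-simplices (8): a, b, c, d, e, f, g, h
  1-simplices (24): ac, ae, ag, ah, bc, bd, be, bf, bg, bh, cd, ce, cf, cg, ch, de, df, dg, dh, ef, eh, fg, fh, gh
  2-simplices (16): ace, acg, aeh, agh, bcg, bch, bde, bdh, bef, bfg, cde, cdf, cfh, dfg, dgh, efh

so the chain groups are C_0 ≅ Z^8, C_1 ≅ Z^24, C_2 ≅ Z^16.

The boundary map ∂_1: C_1 → C_0 is given by ∂[p,q] = [q] − [p]. For instance
  ∂bc = c − b.
This gives a 8×24 integer matrix of rank 7; reducing to Smith normal form yields diagonal entries (1,1,1,1,1,1,1).

Boundary ∂_2: C_2 → C_1 sends each 2-simplex [p,q,r] to [q,r] − [p,r] + [p,q]. For instance
  ∂acg = cg − ag + ac,
  ∂cfh = fh − ch + cf.
As a 24×16 matrix over Z this has rank 15, with invariant factors (1,1,1,1,1,1,1,1,1,1,1,1,1,1,1).

Now H_k = ker ∂_k / im ∂_{k+1}, so:

  H_0: rank C_0 − rank ∂_1 = 8 − 7 = 1, and the invariant factors of ∂_1 are all 1, so H_0 = Z.
  H_1: rank ker ∂_1 − rank ∂_2 = (24 − 7) − 15 = 2, and the invariant factors of ∂_2 are all 1, so H_1 = Z^2.
  H_2: rank ker ∂_2 − rank ∂_3 = (16 − 15) − 0 = 1, and there is no ∂_3, so H_2 = Z.

H_0 = Z,  H_1 = Z^2,  H_2 = Z.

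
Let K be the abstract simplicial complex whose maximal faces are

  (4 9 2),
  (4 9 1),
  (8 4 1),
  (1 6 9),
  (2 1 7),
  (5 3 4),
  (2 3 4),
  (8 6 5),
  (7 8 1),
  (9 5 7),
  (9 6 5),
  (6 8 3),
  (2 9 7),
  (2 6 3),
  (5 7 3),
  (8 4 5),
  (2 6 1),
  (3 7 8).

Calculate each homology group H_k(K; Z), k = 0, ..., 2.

H_0 = Z,  H_1 = Z ⊕ Z/2Z,  H_2 = 0.

Order the vertices as 1 < 2 < 3 < 4 < 5 < 6 < 7 < 8 < 9. Listing each simplex with vertices in this order, K has dimension 2 with simplices:

  0-simplices (9): [1], [2], [3], [4], [5], [6], [7], [8], [9]
  1-simplices (27): (27 of them)
  2-simplices (18): [1,2,6], [1,2,7], [1,4,8], [1,4,9], [1,6,9], [1,7,8], [2,3,4], [2,3,6], [2,4,9], [2,7,9], [3,4,5], [3,5,7], [3,6,8], [3,7,8], [4,5,8], [5,6,8], [5,6,9], [5,7,9]

so the chain groups are C_0 ≅ Z^9, C_1 ≅ Z^27, C_2 ≅ Z^18.

∂_1: C_1 → C_0 is given by ∂[p,q] = [q] − [p]. For instance
  ∂[1,4] = [4] − [1].
As a 9×27 matrix over Z this has rank 8, with invariant factors (1,1,1,1,1,1,1,1).

Boundary ∂_2: C_2 → C_1 maps a triangle to the signed sum of its edges. For instance
  ∂[1,2,6] = [2,6] − [1,6] + [1,2],
  ∂[1,6,9] = [6,9] − [1,9] + [1,6].
As a 27×18 matrix over Z this has rank 18, with invariant factors (1,1,1,1,1,1,1,1,1,1,1,1,1,1,1,1,1,2).

Reading off H_k = ker ∂_k / im ∂_{k+1}:

  H_0: rank C_0 − rank ∂_1 = 9 − 8 = 1, and the invariant factors of ∂_1 are all 1, so H_0 ≅ Z.
  H_1: rank ker ∂_1 − rank ∂_2 = (27 − 8) − 18 = 1, and ∂_2 has invariant factor 2 > 1, so H_1 ≅ Z ⊕ Z/2Z.
  H_2: rank ker ∂_2 − rank ∂_3 = (18 − 18) − 0 = 0, and there is no ∂_3, so H_2 ≅ 0.

(K is a triangulation of the Klein bottle.)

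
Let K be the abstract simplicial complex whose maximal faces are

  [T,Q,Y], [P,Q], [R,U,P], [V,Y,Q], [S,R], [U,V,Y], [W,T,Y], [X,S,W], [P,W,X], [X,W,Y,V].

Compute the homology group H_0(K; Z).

Fix the vertex order P < Q < R < S < T < U < V < W < X < Y and write every simplex with vertices in increasing order. Then dim K = 3 and the simplices of K are:

  0-simplices (10): P, Q, R, S, T, U, V, W, X, Y
  1-simplices (22): PQ, PR, PU, PW, PX, QT, QV, QY, RS, RU, SW, SX, TW, TY, UV, UY, VW, VX, VY, WX, WY, XY
  2-simplices (11): PRU, PWX, QTY, QVY, SWX, TWY, UVY, VWX, VWY, VXY, WXY
  3-simplices (1): VWXY

giving chain groups C_0 ≅ Z^10, C_1 ≅ Z^22, C_2 ≅ Z^11, C_3 ≅ Z^1.

∂_1: C_1 → C_0 sends each edge [p,q] (with p < q) to q − p. For instance
  ∂VW = W − V.
The 10×22 boundary matrix has rank 9 and Smith normal form diag(1,1,1,1,1,1,1,1,1).

The boundary map ∂_2: C_2 → C_1 maps a triangle to the signed sum of its edges. For instance
  ∂UVY = VY − UY + UV,
  ∂VWX = WX − VX + VW.
This gives a 22×11 integer matrix of rank 10; reducing to Smith normal form yields diagonal entries (1,1,1,1,1,1,1,1,1,1).

Boundary ∂_3: C_3 → C_2 sends each 3-simplex σ to the alternating sum Σ_i (−1)^i (σ with its i-th vertex removed). For instance
  ∂VWXY = WXY − VXY + VWY − VWX.
The 11×1 boundary matrix has rank 1 and Smith normal form diag(1).

Now H_k = ker ∂_k / im ∂_{k+1}, so:

  H_0: rank C_0 − rank ∂_1 = 10 − 9 = 1, and the invariant factors of ∂_1 are all 1, so H_0 ≅ Z.

H_0 ≅ Z.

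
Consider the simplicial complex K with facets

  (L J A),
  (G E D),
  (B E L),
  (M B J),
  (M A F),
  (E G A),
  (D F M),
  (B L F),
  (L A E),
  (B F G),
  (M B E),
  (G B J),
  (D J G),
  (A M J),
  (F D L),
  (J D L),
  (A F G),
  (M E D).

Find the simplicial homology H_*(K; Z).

H_0 ≅ Z,  H_1 ≅ Z^2,  H_2 ≅ Z.

K has 9 vertices, 27 edges, 18 triangles.
rank ∂_0 = 0, rank ∂_1 = 8 ⇒ b_0 = 9 − 0 − 8 = 1; all invariant factors of ∂_1 are 1 so no torsion. So H_0 = Z.
rank ∂_1 = 8, rank ∂_2 = 17 ⇒ b_1 = 27 − 8 − 17 = 2; all invariant factors of ∂_2 are 1 so no torsion. So H_1 = Z^2.
rank ∂_2 = 17, rank ∂_3 = 0 ⇒ b_2 = 18 − 17 − 0 = 1. So H_2 = Z.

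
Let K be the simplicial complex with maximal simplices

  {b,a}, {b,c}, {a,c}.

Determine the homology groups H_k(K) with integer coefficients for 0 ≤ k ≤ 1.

We work with the vertex ordering a < b < c. The simplices of K, each written with vertices in increasing order, are:

  0-simplices (3): a, b, c
  1-simplices (3): ab, ac, bc

giving chain groups C_0 ≅ Z^3, C_1 ≅ Z^3.

Boundary ∂_1: C_1 → C_0 sends each edge [p,q] (with p < q) to q − p.
This gives a 3×3 integer matrix of rank 2; reducing to Smith normal form yields diagonal entries (1,1).

Now H_k = ker ∂_k / im ∂_{k+1}, so:

  H_0: rank C_0 − rank ∂_1 = 3 − 2 = 1, and the invariant factors of ∂_1 are all 1, so H_0 ≅ Z.
  H_1: rank ker ∂_1 − rank ∂_2 = (3 − 2) − 0 = 1, and there is no ∂_2, so H_1 ≅ Z.

H_0 ≅ Z,  H_1 ≅ Z.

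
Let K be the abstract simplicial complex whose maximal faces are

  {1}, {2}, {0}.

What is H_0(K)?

H_0 ≅ Z^3.

Order the vertices as 0 < 1 < 2. Listing each simplex with vertices in this order, K has dimension 0 with simplices:

  0-simplices (3): [0], [1], [2]

so the chain groups are C_0 ≅ Z^3.

Reading off H_k = ker ∂_k / im ∂_{k+1}:

  H_0: rank C_0 − rank ∂_1 = 3 − 0 = 3, and there is no ∂_1, so H_0 = Z^3.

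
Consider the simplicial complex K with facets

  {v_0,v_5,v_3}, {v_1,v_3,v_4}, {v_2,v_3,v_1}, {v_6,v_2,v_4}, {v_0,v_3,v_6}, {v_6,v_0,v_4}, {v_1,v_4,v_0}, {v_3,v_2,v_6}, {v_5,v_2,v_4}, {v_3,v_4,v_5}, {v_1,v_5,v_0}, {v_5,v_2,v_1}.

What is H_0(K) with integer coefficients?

H_0 = Z.

Fix the vertex order v_0 < v_1 < v_2 < v_3 < v_4 < v_5 < v_6 and write every simplex with vertices in increasing order. Then dim K = 2 and the simplices of K are:

  0-simplices (7): [v_0], [v_1], [v_2], [v_3], [v_4], [v_5], [v_6]
  1-simplices (18): (18 of them)
  2-simplices (12): (12 of them)

Hence C_0 ≅ Z^7, C_1 ≅ Z^18, C_2 ≅ Z^12.

Boundary ∂_1: C_1 → C_0 is given by ∂[p,q] = [q] − [p].
The 7×18 boundary matrix has rank 6 and Smith normal form diag(1,1,1,1,1,1).

The boundary map ∂_2: C_2 → C_1 maps a triangle to the signed sum of its edges. For instance
  ∂[v_0,v_1,v_4] = [v_1,v_4] − [v_0,v_4] + [v_0,v_1],
  ∂[v_2,v_4,v_6] = [v_4,v_6] − [v_2,v_6] + [v_2,v_4].
The resulting 18×12 matrix has rank 12, and its Smith normal form has invariant factors (1,1,1,1,1,1,1,1,1,1,1,2).

From H_k ≅ ker(∂_k) / im(∂_{k+1}) we obtain:

  H_0: rank C_0 − rank ∂_1 = 7 − 6 = 1, and the invariant factors of ∂_1 are all 1, so H_0 ≅ Z.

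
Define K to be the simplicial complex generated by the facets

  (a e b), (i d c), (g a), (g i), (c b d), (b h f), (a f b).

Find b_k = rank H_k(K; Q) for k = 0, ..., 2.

b_0 = 1, b_1 = 1, b_2 = 0.

We work with the vertex ordering a < b < c < d < e < f < g < h < i. The simplices of K, each written with vertices in increasing order, are:

  0-simplices (9): a, b, c, d, e, f, g, h, i
  1-simplices (14): ab, ae, af, ag, bc, bd, be, bf, bh, cd, ci, di, fh, gi
  2-simplices (5): abe, abf, bcd, bfh, cdi

Hence C_0 ≅ Z^9, C_1 ≅ Z^14, C_2 ≅ Z^5.

The boundary map ∂_1: C_1 → C_0 maps an edge to its endpoints' difference, ∂[p,q] = q − p.
The 9×14 boundary matrix has rank 8 and Smith normal form diag(1,1,1,1,1,1,1,1).

The boundary map ∂_2: C_2 → C_1 acts by ∂[p,q,r] = [q,r] − [p,r] + [p,q]. For instance
  ∂cdi = di − ci + cd,
  ∂bfh = fh − bh + bf.
As a 14×5 matrix over Z this has rank 5, with invariant factors (1,1,1,1,1).

Reading off H_k = ker ∂_k / im ∂_{k+1}:

  H_0: rank C_0 − rank ∂_1 = 9 − 8 = 1, and the invariant factors of ∂_1 are all 1, so H_0 ≅ Z.
  H_1: rank ker ∂_1 − rank ∂_2 = (14 − 8) − 5 = 1, and the invariant factors of ∂_2 are all 1, so H_1 ≅ Z.
  H_2: rank ker ∂_2 − rank ∂_3 = (5 − 5) − 0 = 0, and there is no ∂_3, so H_2 ≅ 0.

Hence the Betti numbers are b_0 = 1, b_1 = 1, b_2 = 0.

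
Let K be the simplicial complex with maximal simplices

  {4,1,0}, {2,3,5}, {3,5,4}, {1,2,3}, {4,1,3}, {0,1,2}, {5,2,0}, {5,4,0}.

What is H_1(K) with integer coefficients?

H_1 = 0.

Fix the vertex order 0 < 1 < 2 < 3 < 4 < 5 and write every simplex with vertices in increasing order. Then dim K = 2 and the simplices of K are:

  0-simplices (6): [0], [1], [2], [3], [4], [5]
  1-simplices (12): [0,1], [0,2], [0,4], [0,5], [1,2], [1,3], [1,4], [2,3], [2,5], [3,4], [3,5], [4,5]
  2-simplices (8): [0,1,2], [0,1,4], [0,2,5], [0,4,5], [1,2,3], [1,3,4], [2,3,5], [3,4,5]

Hence C_0 ≅ Z^6, C_1 ≅ Z^12, C_2 ≅ Z^8.

The boundary map ∂_1: C_1 → C_0 sends each edge [p,q] (with p < q) to q − p.
The resulting 6×12 matrix has rank 5, and its Smith normal form has invariant factors (1,1,1,1,1).

∂_2: C_2 → C_1 acts by ∂[p,q,r] = [q,r] − [p,r] + [p,q]. For instance
  ∂[1,3,4] = [3,4] − [1,4] + [1,3],
  ∂[0,2,5] = [2,5] − [0,5] + [0,2].
As a 12×8 matrix over Z this has rank 7, with invariant factors (1,1,1,1,1,1,1).

Reading off H_k = ker ∂_k / im ∂_{k+1}:

  H_1: rank ker ∂_1 − rank ∂_2 = (12 − 5) − 7 = 0, and the invariant factors of ∂_2 are all 1, so H_1 ≅ 0.

(K is a triangulation of the 2-sphere S^2.)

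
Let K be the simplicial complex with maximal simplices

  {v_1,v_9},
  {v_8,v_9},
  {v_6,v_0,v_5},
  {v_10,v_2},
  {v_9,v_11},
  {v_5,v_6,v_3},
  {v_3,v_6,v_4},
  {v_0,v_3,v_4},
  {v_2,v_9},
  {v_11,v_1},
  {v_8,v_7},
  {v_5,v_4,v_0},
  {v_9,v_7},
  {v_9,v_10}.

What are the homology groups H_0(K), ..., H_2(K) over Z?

We work with the vertex ordering v_0 < v_1 < v_2 < v_3 < v_4 < v_5 < v_6 < v_7 < v_8 < v_9 < v_10 < v_11. The simplices of K, each written with vertices in increasing order, are:

  0-simplices (12): [v_0], [v_1], [v_2], [v_3], [v_4], [v_5], [v_6], [v_7], [v_8], [v_9], [v_10], [v_11]
  1-simplices (19): (19 of them)
  2-simplices (5): [v_0,v_3,v_4], [v_0,v_4,v_5], [v_0,v_5,v_6], [v_3,v_4,v_6], [v_3,v_5,v_6]

Hence C_0 ≅ Z^12, C_1 ≅ Z^19, C_2 ≅ Z^5.

The boundary map ∂_1: C_1 → C_0 sends each edge [p,q] (with p < q) to q − p. For instance
  ∂[v_5,v_6] = [v_6] − [v_5].
As a 12×19 matrix over Z this has rank 10, with invariant factors (1,1,1,1,1,1,1,1,1,1).

Boundary ∂_2: C_2 → C_1 acts by ∂[p,q,r] = [q,r] − [p,r] + [p,q]. For instance
  ∂[v_0,v_5,v_6] = [v_5,v_6] − [v_0,v_6] + [v_0,v_5],
  ∂[v_3,v_5,v_6] = [v_5,v_6] − [v_3,v_6] + [v_3,v_5].
As a 19×5 matrix over Z this has rank 5, with invariant factors (1,1,1,1,1).

Computing H_k = (kernel of ∂_k) / (image of ∂_{k+1}):

  H_0: rank C_0 − rank ∂_1 = 12 − 10 = 2, and the invariant factors of ∂_1 are all 1, so H_0 ≅ Z^2.
  H_1: rank ker ∂_1 − rank ∂_2 = (19 − 10) − 5 = 4, and the invariant factors of ∂_2 are all 1, so H_1 ≅ Z^4.
  H_2: rank ker ∂_2 − rank ∂_3 = (5 − 5) − 0 = 0, and there is no ∂_3, so H_2 ≅ 0.

H_0 = Z^2,  H_1 = Z^4,  H_2 = 0.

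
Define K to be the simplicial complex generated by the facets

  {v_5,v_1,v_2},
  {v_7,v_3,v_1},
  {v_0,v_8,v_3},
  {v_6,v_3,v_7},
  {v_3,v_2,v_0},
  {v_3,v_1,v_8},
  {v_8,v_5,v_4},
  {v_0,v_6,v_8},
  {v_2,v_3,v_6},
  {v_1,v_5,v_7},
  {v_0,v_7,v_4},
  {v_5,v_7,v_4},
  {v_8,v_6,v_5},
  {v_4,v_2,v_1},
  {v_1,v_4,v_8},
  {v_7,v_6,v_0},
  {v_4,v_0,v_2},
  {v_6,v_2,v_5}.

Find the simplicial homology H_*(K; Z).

H_0 = Z,  H_1 = Z ⊕ Z/2Z,  H_2 = 0.

Order the vertices as v_0 < v_1 < v_2 < v_3 < v_4 < v_5 < v_6 < v_7 < v_8. Listing each simplex with vertices in this order, K has dimension 2 with simplices:

  0-simplices (9): [v_0], [v_1], [v_2], [v_3], [v_4], [v_5], [v_6], [v_7], [v_8]
  1-simplices (27): (27 of them)
  2-simplices (18): (18 of them)

so the chain groups are C_0 ≅ Z^9, C_1 ≅ Z^27, C_2 ≅ Z^18.

∂_1: C_1 → C_0 maps an edge to its endpoints' difference, ∂[p,q] = q − p. For instance
  ∂[v_6,v_7] = [v_7] − [v_6].
As a 9×27 matrix over Z this has rank 8, with invariant factors (1,1,1,1,1,1,1,1).

Boundary ∂_2: C_2 → C_1 maps a triangle to the signed sum of its edges. For instance
  ∂[v_0,v_2,v_4] = [v_2,v_4] − [v_0,v_4] + [v_0,v_2],
  ∂[v_5,v_6,v_8] = [v_6,v_8] − [v_5,v_8] + [v_5,v_6].
This gives a 27×18 integer matrix of rank 18; reducing to Smith normal form yields diagonal entries (1,1,1,1,1,1,1,1,1,1,1,1,1,1,1,1,1,2).

Now H_k = ker ∂_k / im ∂_{k+1}, so:

  H_0: rank C_0 − rank ∂_1 = 9 − 8 = 1, and the invariant factors of ∂_1 are all 1, so H_0 = Z.
  H_1: rank ker ∂_1 − rank ∂_2 = (27 − 8) − 18 = 1, and ∂_2 has invariant factor 2 > 1, so H_1 = Z ⊕ Z/2Z.
  H_2: rank ker ∂_2 − rank ∂_3 = (18 − 18) − 0 = 0, and there is no ∂_3, so H_2 = 0.

(K is a triangulation of the Klein bottle.)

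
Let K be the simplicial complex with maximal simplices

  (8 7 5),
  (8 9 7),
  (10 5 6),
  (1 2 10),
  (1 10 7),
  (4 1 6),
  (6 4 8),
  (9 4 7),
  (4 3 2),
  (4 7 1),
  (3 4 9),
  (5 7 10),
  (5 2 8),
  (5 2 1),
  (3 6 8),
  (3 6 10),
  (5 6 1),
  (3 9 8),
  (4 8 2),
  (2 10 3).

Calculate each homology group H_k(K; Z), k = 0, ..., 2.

H_0 ≅ Z,  H_1 ≅ Z ⊕ Z/2Z,  H_2 = 0.

We work with the vertex ordering 1 < 2 < 3 < 4 < 5 < 6 < 7 < 8 < 9 < 10. The simplices of K, each written with vertices in increasing order, are:

  0-simplices (10): [1], [2], [3], [4], [5], [6], [7], [8], [9], [10]
  1-simplices (30): (30 of them)
  2-simplices (20): (20 of them)

giving chain groups C_0 ≅ Z^10, C_1 ≅ Z^30, C_2 ≅ Z^20.

The boundary map ∂_1: C_1 → C_0 is given by ∂[p,q] = [q] − [p]. For instance
  ∂[1,2] = [2] − [1].
The resulting 10×30 matrix has rank 9, and its Smith normal form has invariant factors (1,1,1,1,1,1,1,1,1).

∂_2: C_2 → C_1 maps a triangle to the signed sum of its edges. For instance
  ∂[3,8,9] = [8,9] − [3,9] + [3,8],
  ∂[1,5,6] = [5,6] − [1,6] + [1,5].
The 30×20 boundary matrix has rank 20 and Smith normal form diag(1,1,1,1,1,1,1,1,1,1,1,1,1,1,1,1,1,1,1,2).

From H_k ≅ ker(∂_k) / im(∂_{k+1}) we obtain:

  H_0: rank C_0 − rank ∂_1 = 10 − 9 = 1, and the invariant factors of ∂_1 are all 1, so H_0 ≅ Z.
  H_1: rank ker ∂_1 − rank ∂_2 = (30 − 9) − 20 = 1, and ∂_2 has invariant factor 2 > 1, so H_1 ≅ Z ⊕ Z/2Z.
  H_2: rank ker ∂_2 − rank ∂_3 = (20 − 20) − 0 = 0, and there is no ∂_3, so H_2 ≅ 0.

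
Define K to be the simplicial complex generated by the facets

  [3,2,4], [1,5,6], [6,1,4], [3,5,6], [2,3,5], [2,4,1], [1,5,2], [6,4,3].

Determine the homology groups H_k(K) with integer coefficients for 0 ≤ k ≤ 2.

H_0 = Z,  H_1 = 0,  H_2 = Z.

Order the vertices as 1 < 2 < 3 < 4 < 5 < 6. Listing each simplex with vertices in this order, K has dimension 2 with simplices:

  0-simplices (6): [1], [2], [3], [4], [5], [6]
  1-simplices (12): [1,2], [1,4], [1,5], [1,6], [2,3], [2,4], [2,5], [3,4], [3,5], [3,6], [4,6], [5,6]
  2-simplices (8): [1,2,4], [1,2,5], [1,4,6], [1,5,6], [2,3,4], [2,3,5], [3,4,6], [3,5,6]

Hence C_0 ≅ Z^6, C_1 ≅ Z^12, C_2 ≅ Z^8.

The boundary map ∂_1: C_1 → C_0 is given by ∂[p,q] = [q] − [p].
As a 6×12 matrix over Z this has rank 5, with invariant factors (1,1,1,1,1).

Boundary ∂_2: C_2 → C_1 acts by ∂[p,q,r] = [q,r] − [p,r] + [p,q]. For instance
  ∂[3,5,6] = [5,6] − [3,6] + [3,5],
  ∂[1,2,5] = [2,5] − [1,5] + [1,2].
This gives a 12×8 integer matrix of rank 7; reducing to Smith normal form yields diagonal entries (1,1,1,1,1,1,1).

Reading off H_k = ker ∂_k / im ∂_{k+1}:

  H_0: rank C_0 − rank ∂_1 = 6 − 5 = 1, and the invariant factors of ∂_1 are all 1, so H_0 ≅ Z.
  H_1: rank ker ∂_1 − rank ∂_2 = (12 − 5) − 7 = 0, and the invariant factors of ∂_2 are all 1, so H_1 ≅ 0.
  H_2: rank ker ∂_2 − rank ∂_3 = (8 − 7) − 0 = 1, and there is no ∂_3, so H_2 ≅ Z.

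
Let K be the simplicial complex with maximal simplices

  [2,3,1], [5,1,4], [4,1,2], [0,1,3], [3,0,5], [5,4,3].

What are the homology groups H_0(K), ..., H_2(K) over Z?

Take the total order 0 < 1 < 2 < 3 < 4 < 5 on the vertex set. Then K (dimension 2) consists of the simplices:

  0-simplices (6): [0], [1], [2], [3], [4], [5]
  1-simplices (12): [0,1], [0,3], [0,5], [1,2], [1,3], [1,4], [1,5], [2,3], [2,4], [3,4], [3,5], [4,5]
  2-simplices (6): [0,1,3], [0,3,5], [1,2,3], [1,2,4], [1,4,5], [3,4,5]

giving chain groups C_0 ≅ Z^6, C_1 ≅ Z^12, C_2 ≅ Z^6.

∂_1: C_1 → C_0 is given by ∂[p,q] = [q] − [p].
The resulting 6×12 matrix has rank 5, and its Smith normal form has invariant factors (1,1,1,1,1).

The boundary map ∂_2: C_2 → C_1 maps a triangle to the signed sum of its edges. For instance
  ∂[0,3,5] = [3,5] − [0,5] + [0,3],
  ∂[0,1,3] = [1,3] − [0,3] + [0,1].
This gives a 12×6 integer matrix of rank 6; reducing to Smith normal form yields diagonal entries (1,1,1,1,1,1).

Computing H_k = (kernel of ∂_k) / (image of ∂_{k+1}):

  H_0: rank C_0 − rank ∂_1 = 6 − 5 = 1, and the invariant factors of ∂_1 are all 1, so H_0 = Z.
  H_1: rank ker ∂_1 − rank ∂_2 = (12 − 5) − 6 = 1, and the invariant factors of ∂_2 are all 1, so H_1 = Z.
  H_2: rank ker ∂_2 − rank ∂_3 = (6 − 6) − 0 = 0, and there is no ∂_3, so H_2 = 0.

(K is a triangulation of the cylinder S^1 x I.)

H_0 ≅ Z,  H_1 ≅ Z,  H_2 = 0.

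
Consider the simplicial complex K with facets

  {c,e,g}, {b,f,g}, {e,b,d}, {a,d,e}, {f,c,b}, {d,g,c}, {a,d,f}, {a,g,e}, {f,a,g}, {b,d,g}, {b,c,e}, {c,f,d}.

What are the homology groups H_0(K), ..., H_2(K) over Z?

H_0 = Z,  H_1 = Z/2Z,  H_2 = 0.

Fix the vertex order a < b < c < d < e < f < g and write every simplex with vertices in increasing order. Then dim K = 2 and the simplices of K are:

  0-simplices (7): a, b, c, d, e, f, g
  1-simplices (18): ad, ae, af, ag, bc, bd, be, bf, bg, cd, ce, cf, cg, de, df, dg, eg, fg
  2-simplices (12): ade, adf, aeg, afg, bce, bcf, bde, bdg, bfg, cdf, cdg, ceg

giving chain groups C_0 ≅ Z^7, C_1 ≅ Z^18, C_2 ≅ Z^12.

∂_1: C_1 → C_0 sends each edge [p,q] (with p < q) to q − p. For instance
  ∂bc = c − b.
This gives a 7×18 integer matrix of rank 6; reducing to Smith normal form yields diagonal entries (1,1,1,1,1,1).

∂_2: C_2 → C_1 maps a triangle to the signed sum of its edges. For instance
  ∂bfg = fg − bg + bf,
  ∂cdf = df − cf + cd.
The resulting 18×12 matrix has rank 12, and its Smith normal form has invariant factors (1,1,1,1,1,1,1,1,1,1,1,2).

Reading off H_k = ker ∂_k / im ∂_{k+1}:

  H_0: rank C_0 − rank ∂_1 = 7 − 6 = 1, and the invariant factors of ∂_1 are all 1, so H_0 ≅ Z.
  H_1: rank ker ∂_1 − rank ∂_2 = (18 − 6) − 12 = 0, and ∂_2 has invariant factor 2 > 1, so H_1 ≅ Z/2Z.
  H_2: rank ker ∂_2 − rank ∂_3 = (12 − 12) − 0 = 0, and there is no ∂_3, so H_2 ≅ 0.

(K is a triangulation of the real projective plane RP^2.)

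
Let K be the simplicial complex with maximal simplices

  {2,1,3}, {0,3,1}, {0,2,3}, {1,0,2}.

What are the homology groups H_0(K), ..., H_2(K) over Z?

H_0 = Z,  H_1 = 0,  H_2 = Z.

Take the total order 0 < 1 < 2 < 3 on the vertex set. Then K (dimension 2) consists of the simplices:

  0-simplices (4): [0], [1], [2], [3]
  1-simplices (6): [0,1], [0,2], [0,3], [1,2], [1,3], [2,3]
  2-simplices (4): [0,1,2], [0,1,3], [0,2,3], [1,2,3]

so the chain groups are C_0 ≅ Z^4, C_1 ≅ Z^6, C_2 ≅ Z^4.

∂_1: C_1 → C_0 maps an edge to its endpoints' difference, ∂[p,q] = q − p. For instance
  ∂[0,2] = [2] − [0].
The 4×6 boundary matrix has rank 3 and Smith normal form diag(1,1,1).

∂_2: C_2 → C_1 sends each 2-simplex [p,q,r] to [q,r] − [p,r] + [p,q]. For instance
  ∂[0,1,2] = [1,2] − [0,2] + [0,1],
  ∂[0,1,3] = [1,3] − [0,3] + [0,1].
The resulting 6×4 matrix has rank 3, and its Smith normal form has invariant factors (1,1,1).

Computing H_k = (kernel of ∂_k) / (image of ∂_{k+1}):

  H_0: rank C_0 − rank ∂_1 = 4 − 3 = 1, and the invariant factors of ∂_1 are all 1, so H_0 ≅ Z.
  H_1: rank ker ∂_1 − rank ∂_2 = (6 − 3) − 3 = 0, and the invariant factors of ∂_2 are all 1, so H_1 ≅ 0.
  H_2: rank ker ∂_2 − rank ∂_3 = (4 − 3) − 0 = 1, and there is no ∂_3, so H_2 ≅ Z.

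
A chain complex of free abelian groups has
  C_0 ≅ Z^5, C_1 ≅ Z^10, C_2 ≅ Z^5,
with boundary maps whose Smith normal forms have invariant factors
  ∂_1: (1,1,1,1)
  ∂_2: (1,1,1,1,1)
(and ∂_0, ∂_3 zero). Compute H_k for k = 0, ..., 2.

H_0 = Z,  H_1 = Z,  H_2 = 0.

H_0: b_0 = 5 − 0 − 4 = 1; torsion from ∂_1 factors > 1: none. So H_0 = Z.
H_1: b_1 = 10 − 4 − 5 = 1; torsion from ∂_2 factors > 1: none. So H_1 = Z.
H_2: b_2 = 5 − 5 − 0 = 0; torsion from ∂_3 factors > 1: none. So H_2 = 0.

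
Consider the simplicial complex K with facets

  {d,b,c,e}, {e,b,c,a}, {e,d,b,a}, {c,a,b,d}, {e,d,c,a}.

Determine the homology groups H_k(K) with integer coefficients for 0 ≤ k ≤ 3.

We work with the vertex ordering a < b < c < d < e. The simplices of K, each written with vertices in increasing order, are:

  0-simplices (5): a, b, c, d, e
  1-simplices (10): ab, ac, ad, ae, bc, bd, be, cd, ce, de
  2-simplices (10): abc, abd, abe, acd, ace, ade, bcd, bce, bde, cde
  3-simplices (5): abcd, abce, abde, acde, bcde

so the chain groups are C_0 ≅ Z^5, C_1 ≅ Z^10, C_2 ≅ Z^10, C_3 ≅ Z^5.

The boundary map ∂_1: C_1 → C_0 sends each edge [p,q] (with p < q) to q − p. For instance
  ∂bd = d − b.
This gives a 5×10 integer matrix of rank 4; reducing to Smith normal form yields diagonal entries (1,1,1,1).

Boundary ∂_2: C_2 → C_1 maps a triangle to the signed sum of its edges. For instance
  ∂acd = cd − ad + ac,
  ∂bde = de − be + bd.
The 10×10 boundary matrix has rank 6 and Smith normal form diag(1,1,1,1,1,1).

Boundary ∂_3: C_3 → C_2 sends each 3-simplex σ to the alternating sum Σ_i (−1)^i (σ with its i-th vertex removed). For instance
  ∂abce = bce − ace + abe − abc,
  ∂abde = bde − ade + abe − abd.
As a 10×5 matrix over Z this has rank 4, with invariant factors (1,1,1,1).

From H_k ≅ ker(∂_k) / im(∂_{k+1}) we obtain:

  H_0: rank C_0 − rank ∂_1 = 5 − 4 = 1, and the invariant factors of ∂_1 are all 1, so H_0 = Z.
  H_1: rank ker ∂_1 − rank ∂_2 = (10 − 4) − 6 = 0, and the invariant factors of ∂_2 are all 1, so H_1 = 0.
  H_2: rank ker ∂_2 − rank ∂_3 = (10 − 6) − 4 = 0, and the invariant factors of ∂_3 are all 1, so H_2 = 0.
  H_3: rank ker ∂_3 − rank ∂_4 = (5 − 4) − 0 = 1, and there is no ∂_4, so H_3 = Z.

H_0 = Z,  H_1 = 0,  H_2 = 0,  H_3 = Z.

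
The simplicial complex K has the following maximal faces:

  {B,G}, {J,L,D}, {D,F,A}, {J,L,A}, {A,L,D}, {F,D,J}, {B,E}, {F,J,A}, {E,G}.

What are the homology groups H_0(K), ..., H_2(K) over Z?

H_0 = Z^2,  H_1 = Z,  H_2 = Z.

We work with the vertex ordering A < B < D < E < F < G < J < L. The simplices of K, each written with vertices in increasing order, are:

  0-simplices (8): A, B, D, E, F, G, J, L
  1-simplices (12): AD, AF, AJ, AL, BE, BG, DF, DJ, DL, EG, FJ, JL
  2-simplices (6): ADF, ADL, AFJ, AJL, DFJ, DJL

so the chain groups are C_0 ≅ Z^8, C_1 ≅ Z^12, C_2 ≅ Z^6.

The boundary map ∂_1: C_1 → C_0 is given by ∂[p,q] = [q] − [p]. For instance
  ∂BE = E − B.
As a 8×12 matrix over Z this has rank 6, with invariant factors (1,1,1,1,1,1).

The boundary map ∂_2: C_2 → C_1 sends each 2-simplex [p,q,r] to [q,r] − [p,r] + [p,q]. For instance
  ∂AFJ = FJ − AJ + AF,
  ∂DJL = JL − DL + DJ.
As a 12×6 matrix over Z this has rank 5, with invariant factors (1,1,1,1,1).

Now H_k = ker ∂_k / im ∂_{k+1}, so:

  H_0: rank C_0 − rank ∂_1 = 8 − 6 = 2, and the invariant factors of ∂_1 are all 1, so H_0 = Z^2.
  H_1: rank ker ∂_1 − rank ∂_2 = (12 − 6) − 5 = 1, and the invariant factors of ∂_2 are all 1, so H_1 = Z.
  H_2: rank ker ∂_2 − rank ∂_3 = (6 − 5) − 0 = 1, and there is no ∂_3, so H_2 = Z.

(K is a triangulation of the disjoint union of the 2-sphere S^2 and the circle S^1.)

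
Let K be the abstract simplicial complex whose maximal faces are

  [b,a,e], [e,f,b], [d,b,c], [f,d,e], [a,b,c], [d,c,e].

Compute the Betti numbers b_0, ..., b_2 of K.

K has 6 vertices, 12 edges, 6 triangles.
rank ∂_0 = 0, rank ∂_1 = 5 ⇒ b_0 = 6 − 0 − 5 = 1; all invariant factors of ∂_1 are 1 so no torsion. So H_0 = Z.
rank ∂_1 = 5, rank ∂_2 = 6 ⇒ b_1 = 12 − 5 − 6 = 1; all invariant factors of ∂_2 are 1 so no torsion. So H_1 = Z.
rank ∂_2 = 6, rank ∂_3 = 0 ⇒ b_2 = 6 − 6 − 0 = 0. So H_2 = 0.

b_0 = 1, b_1 = 1, b_2 = 0.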